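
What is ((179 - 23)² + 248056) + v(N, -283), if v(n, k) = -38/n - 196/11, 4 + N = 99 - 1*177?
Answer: 122840965/451 ≈ 2.7237e+5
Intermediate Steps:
N = -82 (N = -4 + (99 - 1*177) = -4 + (99 - 177) = -4 - 78 = -82)
v(n, k) = -196/11 - 38/n (v(n, k) = -38/n - 196*1/11 = -38/n - 196/11 = -196/11 - 38/n)
((179 - 23)² + 248056) + v(N, -283) = ((179 - 23)² + 248056) + (-196/11 - 38/(-82)) = (156² + 248056) + (-196/11 - 38*(-1/82)) = (24336 + 248056) + (-196/11 + 19/41) = 272392 - 7827/451 = 122840965/451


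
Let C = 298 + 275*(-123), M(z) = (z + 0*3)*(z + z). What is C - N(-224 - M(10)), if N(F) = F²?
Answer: -213303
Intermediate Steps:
M(z) = 2*z² (M(z) = (z + 0)*(2*z) = z*(2*z) = 2*z²)
C = -33527 (C = 298 - 33825 = -33527)
C - N(-224 - M(10)) = -33527 - (-224 - 2*10²)² = -33527 - (-224 - 2*100)² = -33527 - (-224 - 1*200)² = -33527 - (-224 - 200)² = -33527 - 1*(-424)² = -33527 - 1*179776 = -33527 - 179776 = -213303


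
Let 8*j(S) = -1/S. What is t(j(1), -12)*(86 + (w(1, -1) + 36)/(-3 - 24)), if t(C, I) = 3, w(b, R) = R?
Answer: 2287/9 ≈ 254.11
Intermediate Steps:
j(S) = -1/(8*S) (j(S) = (-1/S)/8 = -1/(8*S))
t(j(1), -12)*(86 + (w(1, -1) + 36)/(-3 - 24)) = 3*(86 + (-1 + 36)/(-3 - 24)) = 3*(86 + 35/(-27)) = 3*(86 + 35*(-1/27)) = 3*(86 - 35/27) = 3*(2287/27) = 2287/9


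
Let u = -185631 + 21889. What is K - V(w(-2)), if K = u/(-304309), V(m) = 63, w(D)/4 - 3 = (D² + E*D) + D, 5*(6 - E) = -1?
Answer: -19007725/304309 ≈ -62.462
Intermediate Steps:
E = 31/5 (E = 6 - ⅕*(-1) = 6 + ⅕ = 31/5 ≈ 6.2000)
w(D) = 12 + 4*D² + 144*D/5 (w(D) = 12 + 4*((D² + 31*D/5) + D) = 12 + 4*(D² + 36*D/5) = 12 + (4*D² + 144*D/5) = 12 + 4*D² + 144*D/5)
u = -163742
K = 163742/304309 (K = -163742/(-304309) = -163742*(-1/304309) = 163742/304309 ≈ 0.53808)
K - V(w(-2)) = 163742/304309 - 1*63 = 163742/304309 - 63 = -19007725/304309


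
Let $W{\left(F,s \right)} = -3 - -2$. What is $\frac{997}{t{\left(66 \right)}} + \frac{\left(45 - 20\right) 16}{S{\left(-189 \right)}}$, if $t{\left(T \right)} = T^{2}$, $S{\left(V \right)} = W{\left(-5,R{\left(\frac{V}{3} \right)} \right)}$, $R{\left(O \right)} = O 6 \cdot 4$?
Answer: $- \frac{1741403}{4356} \approx -399.77$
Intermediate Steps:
$R{\left(O \right)} = 24 O$ ($R{\left(O \right)} = 6 O 4 = 24 O$)
$W{\left(F,s \right)} = -1$ ($W{\left(F,s \right)} = -3 + 2 = -1$)
$S{\left(V \right)} = -1$
$\frac{997}{t{\left(66 \right)}} + \frac{\left(45 - 20\right) 16}{S{\left(-189 \right)}} = \frac{997}{66^{2}} + \frac{\left(45 - 20\right) 16}{-1} = \frac{997}{4356} + 25 \cdot 16 \left(-1\right) = 997 \cdot \frac{1}{4356} + 400 \left(-1\right) = \frac{997}{4356} - 400 = - \frac{1741403}{4356}$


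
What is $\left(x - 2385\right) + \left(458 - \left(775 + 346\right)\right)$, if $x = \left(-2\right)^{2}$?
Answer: $-3044$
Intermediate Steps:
$x = 4$
$\left(x - 2385\right) + \left(458 - \left(775 + 346\right)\right) = \left(4 - 2385\right) + \left(458 - \left(775 + 346\right)\right) = -2381 + \left(458 - 1121\right) = -2381 - 663 = -3044$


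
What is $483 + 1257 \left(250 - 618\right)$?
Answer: $-462093$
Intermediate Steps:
$483 + 1257 \left(250 - 618\right) = 483 + 1257 \left(-368\right) = 483 - 462576 = -462093$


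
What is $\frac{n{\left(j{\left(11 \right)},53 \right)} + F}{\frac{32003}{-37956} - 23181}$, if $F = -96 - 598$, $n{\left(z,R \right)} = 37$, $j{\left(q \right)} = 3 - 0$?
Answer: $\frac{24937092}{879890039} \approx 0.028341$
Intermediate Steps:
$j{\left(q \right)} = 3$ ($j{\left(q \right)} = 3 + 0 = 3$)
$F = -694$ ($F = -96 - 598 = -694$)
$\frac{n{\left(j{\left(11 \right)},53 \right)} + F}{\frac{32003}{-37956} - 23181} = \frac{37 - 694}{\frac{32003}{-37956} - 23181} = - \frac{657}{32003 \left(- \frac{1}{37956}\right) - 23181} = - \frac{657}{- \frac{32003}{37956} - 23181} = - \frac{657}{- \frac{879890039}{37956}} = \left(-657\right) \left(- \frac{37956}{879890039}\right) = \frac{24937092}{879890039}$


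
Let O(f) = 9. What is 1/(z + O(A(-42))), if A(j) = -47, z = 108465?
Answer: 1/108474 ≈ 9.2188e-6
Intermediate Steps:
1/(z + O(A(-42))) = 1/(108465 + 9) = 1/108474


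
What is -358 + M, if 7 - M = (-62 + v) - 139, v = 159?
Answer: -309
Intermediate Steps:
M = 49 (M = 7 - ((-62 + 159) - 139) = 7 - (97 - 139) = 7 - 1*(-42) = 7 + 42 = 49)
-358 + M = -358 + 49 = -309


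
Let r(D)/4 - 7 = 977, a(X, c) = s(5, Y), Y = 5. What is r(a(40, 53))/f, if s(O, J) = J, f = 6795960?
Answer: 164/283165 ≈ 0.00057917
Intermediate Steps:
a(X, c) = 5
r(D) = 3936 (r(D) = 28 + 4*977 = 28 + 3908 = 3936)
r(a(40, 53))/f = 3936/6795960 = 3936*(1/6795960) = 164/283165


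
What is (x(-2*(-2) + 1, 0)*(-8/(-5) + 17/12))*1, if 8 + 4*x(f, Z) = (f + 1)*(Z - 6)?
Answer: -1991/60 ≈ -33.183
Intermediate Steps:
x(f, Z) = -2 + (1 + f)*(-6 + Z)/4 (x(f, Z) = -2 + ((f + 1)*(Z - 6))/4 = -2 + ((1 + f)*(-6 + Z))/4 = -2 + (1 + f)*(-6 + Z)/4)
(x(-2*(-2) + 1, 0)*(-8/(-5) + 17/12))*1 = ((-7/2 - 3*(-2*(-2) + 1)/2 + (¼)*0 + (¼)*0*(-2*(-2) + 1))*(-8/(-5) + 17/12))*1 = ((-7/2 - 3*(4 + 1)/2 + 0 + (¼)*0*(4 + 1))*(-8*(-⅕) + 17*(1/12)))*1 = ((-7/2 - 3/2*5 + 0 + (¼)*0*5)*(8/5 + 17/12))*1 = ((-7/2 - 15/2 + 0 + 0)*(181/60))*1 = -11*181/60*1 = -1991/60*1 = -1991/60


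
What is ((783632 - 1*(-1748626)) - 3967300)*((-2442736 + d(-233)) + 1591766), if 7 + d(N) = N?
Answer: 1221522100820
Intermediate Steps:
d(N) = -7 + N
((783632 - 1*(-1748626)) - 3967300)*((-2442736 + d(-233)) + 1591766) = ((783632 - 1*(-1748626)) - 3967300)*((-2442736 + (-7 - 233)) + 1591766) = ((783632 + 1748626) - 3967300)*((-2442736 - 240) + 1591766) = (2532258 - 3967300)*(-2442976 + 1591766) = -1435042*(-851210) = 1221522100820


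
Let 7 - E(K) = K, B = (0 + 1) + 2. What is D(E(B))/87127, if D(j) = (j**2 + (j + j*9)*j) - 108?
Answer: 68/87127 ≈ 0.00078047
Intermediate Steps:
B = 3 (B = 1 + 2 = 3)
E(K) = 7 - K
D(j) = -108 + 11*j**2 (D(j) = (j**2 + (j + 9*j)*j) - 108 = (j**2 + (10*j)*j) - 108 = (j**2 + 10*j**2) - 108 = 11*j**2 - 108 = -108 + 11*j**2)
D(E(B))/87127 = (-108 + 11*(7 - 1*3)**2)/87127 = (-108 + 11*(7 - 3)**2)*(1/87127) = (-108 + 11*4**2)*(1/87127) = (-108 + 11*16)*(1/87127) = (-108 + 176)*(1/87127) = 68*(1/87127) = 68/87127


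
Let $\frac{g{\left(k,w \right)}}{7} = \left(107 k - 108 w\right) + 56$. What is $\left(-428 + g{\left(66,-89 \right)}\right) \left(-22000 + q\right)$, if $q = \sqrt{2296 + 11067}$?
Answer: $-2567004000 + 116682 \sqrt{13363} \approx -2.5535 \cdot 10^{9}$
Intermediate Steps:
$g{\left(k,w \right)} = 392 - 756 w + 749 k$ ($g{\left(k,w \right)} = 7 \left(\left(107 k - 108 w\right) + 56\right) = 7 \left(\left(- 108 w + 107 k\right) + 56\right) = 7 \left(56 - 108 w + 107 k\right) = 392 - 756 w + 749 k$)
$q = \sqrt{13363} \approx 115.6$
$\left(-428 + g{\left(66,-89 \right)}\right) \left(-22000 + q\right) = \left(-428 + \left(392 - -67284 + 749 \cdot 66\right)\right) \left(-22000 + \sqrt{13363}\right) = \left(-428 + \left(392 + 67284 + 49434\right)\right) \left(-22000 + \sqrt{13363}\right) = \left(-428 + 117110\right) \left(-22000 + \sqrt{13363}\right) = 116682 \left(-22000 + \sqrt{13363}\right) = -2567004000 + 116682 \sqrt{13363}$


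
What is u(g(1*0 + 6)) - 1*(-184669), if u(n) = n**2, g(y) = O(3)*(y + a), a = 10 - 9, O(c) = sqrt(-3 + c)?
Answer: 184669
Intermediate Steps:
a = 1
g(y) = 0 (g(y) = sqrt(-3 + 3)*(y + 1) = sqrt(0)*(1 + y) = 0*(1 + y) = 0)
u(g(1*0 + 6)) - 1*(-184669) = 0**2 - 1*(-184669) = 0 + 184669 = 184669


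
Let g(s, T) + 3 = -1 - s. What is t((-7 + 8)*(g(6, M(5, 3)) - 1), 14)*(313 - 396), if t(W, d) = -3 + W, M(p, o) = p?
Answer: 1162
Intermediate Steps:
g(s, T) = -4 - s (g(s, T) = -3 + (-1 - s) = -4 - s)
t((-7 + 8)*(g(6, M(5, 3)) - 1), 14)*(313 - 396) = (-3 + (-7 + 8)*((-4 - 1*6) - 1))*(313 - 396) = (-3 + 1*((-4 - 6) - 1))*(-83) = (-3 + 1*(-10 - 1))*(-83) = (-3 + 1*(-11))*(-83) = (-3 - 11)*(-83) = -14*(-83) = 1162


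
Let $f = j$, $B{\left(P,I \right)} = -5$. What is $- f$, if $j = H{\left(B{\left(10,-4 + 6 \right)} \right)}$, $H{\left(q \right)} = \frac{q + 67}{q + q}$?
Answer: $\frac{31}{5} \approx 6.2$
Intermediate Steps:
$H{\left(q \right)} = \frac{67 + q}{2 q}$
$j = - \frac{31}{5}$ ($j = \frac{67 - 5}{2 \left(-5\right)} = \frac{1}{2} \left(- \frac{1}{5}\right) 62 = - \frac{31}{5} \approx -6.2$)
$f = - \frac{31}{5} \approx -6.2$
$- f = \left(-1\right) \left(- \frac{31}{5}\right) = \frac{31}{5}$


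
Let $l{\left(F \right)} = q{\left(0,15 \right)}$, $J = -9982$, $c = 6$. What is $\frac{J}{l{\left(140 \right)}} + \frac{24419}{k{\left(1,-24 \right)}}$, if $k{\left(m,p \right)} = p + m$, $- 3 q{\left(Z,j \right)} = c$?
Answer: $\frac{90374}{23} \approx 3929.3$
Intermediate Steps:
$q{\left(Z,j \right)} = -2$ ($q{\left(Z,j \right)} = \left(- \frac{1}{3}\right) 6 = -2$)
$l{\left(F \right)} = -2$
$k{\left(m,p \right)} = m + p$
$\frac{J}{l{\left(140 \right)}} + \frac{24419}{k{\left(1,-24 \right)}} = - \frac{9982}{-2} + \frac{24419}{1 - 24} = \left(-9982\right) \left(- \frac{1}{2}\right) + \frac{24419}{-23} = 4991 + 24419 \left(- \frac{1}{23}\right) = 4991 - \frac{24419}{23} = \frac{90374}{23}$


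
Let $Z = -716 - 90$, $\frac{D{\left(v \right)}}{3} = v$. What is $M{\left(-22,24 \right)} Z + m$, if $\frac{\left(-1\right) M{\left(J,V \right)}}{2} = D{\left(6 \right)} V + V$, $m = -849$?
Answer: $734223$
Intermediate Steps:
$D{\left(v \right)} = 3 v$
$M{\left(J,V \right)} = - 38 V$ ($M{\left(J,V \right)} = - 2 \left(3 \cdot 6 V + V\right) = - 2 \left(18 V + V\right) = - 2 \cdot 19 V = - 38 V$)
$Z = -806$ ($Z = -716 - 90 = -806$)
$M{\left(-22,24 \right)} Z + m = \left(-38\right) 24 \left(-806\right) - 849 = \left(-912\right) \left(-806\right) - 849 = 735072 - 849 = 734223$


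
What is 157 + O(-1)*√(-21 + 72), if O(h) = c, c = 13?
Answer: 157 + 13*√51 ≈ 249.84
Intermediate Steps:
O(h) = 13
157 + O(-1)*√(-21 + 72) = 157 + 13*√(-21 + 72) = 157 + 13*√51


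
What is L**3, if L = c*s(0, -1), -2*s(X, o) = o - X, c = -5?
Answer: -125/8 ≈ -15.625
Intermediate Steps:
s(X, o) = X/2 - o/2 (s(X, o) = -(o - X)/2 = X/2 - o/2)
L = -5/2 (L = -5*((1/2)*0 - 1/2*(-1)) = -5*(0 + 1/2) = -5*1/2 = -5/2 ≈ -2.5000)
L**3 = (-5/2)**3 = -125/8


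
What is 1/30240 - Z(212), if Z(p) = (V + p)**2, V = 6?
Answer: -1437125759/30240 ≈ -47524.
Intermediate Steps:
Z(p) = (6 + p)**2
1/30240 - Z(212) = 1/30240 - (6 + 212)**2 = 1/30240 - 1*218**2 = 1/30240 - 1*47524 = 1/30240 - 47524 = -1437125759/30240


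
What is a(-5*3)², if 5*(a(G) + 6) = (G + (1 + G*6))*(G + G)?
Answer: 381924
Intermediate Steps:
a(G) = -6 + 2*G*(1 + 7*G)/5 (a(G) = -6 + ((G + (1 + G*6))*(G + G))/5 = -6 + ((G + (1 + 6*G))*(2*G))/5 = -6 + ((1 + 7*G)*(2*G))/5 = -6 + (2*G*(1 + 7*G))/5 = -6 + 2*G*(1 + 7*G)/5)
a(-5*3)² = (-6 + 2*(-5*3)/5 + 14*(-5*3)²/5)² = (-6 + (⅖)*(-15) + (14/5)*(-15)²)² = (-6 - 6 + (14/5)*225)² = (-6 - 6 + 630)² = 618² = 381924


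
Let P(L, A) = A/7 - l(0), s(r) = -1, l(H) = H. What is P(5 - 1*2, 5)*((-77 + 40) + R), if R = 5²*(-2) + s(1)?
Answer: -440/7 ≈ -62.857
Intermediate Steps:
P(L, A) = A/7 (P(L, A) = A/7 - 1*0 = A*(⅐) + 0 = A/7 + 0 = A/7)
R = -51 (R = 5²*(-2) - 1 = 25*(-2) - 1 = -50 - 1 = -51)
P(5 - 1*2, 5)*((-77 + 40) + R) = ((⅐)*5)*((-77 + 40) - 51) = 5*(-37 - 51)/7 = (5/7)*(-88) = -440/7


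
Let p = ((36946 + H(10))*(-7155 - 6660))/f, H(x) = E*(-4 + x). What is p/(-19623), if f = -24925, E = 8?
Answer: -34071474/32606885 ≈ -1.0449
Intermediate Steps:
H(x) = -32 + 8*x (H(x) = 8*(-4 + x) = -32 + 8*x)
p = 102214422/4985 (p = ((36946 + (-32 + 8*10))*(-7155 - 6660))/(-24925) = ((36946 + (-32 + 80))*(-13815))*(-1/24925) = ((36946 + 48)*(-13815))*(-1/24925) = (36994*(-13815))*(-1/24925) = -511072110*(-1/24925) = 102214422/4985 ≈ 20504.)
p/(-19623) = (102214422/4985)/(-19623) = (102214422/4985)*(-1/19623) = -34071474/32606885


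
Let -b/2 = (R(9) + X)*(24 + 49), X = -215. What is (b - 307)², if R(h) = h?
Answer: 886193361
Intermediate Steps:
b = 30076 (b = -2*(9 - 215)*(24 + 49) = -(-412)*73 = -2*(-15038) = 30076)
(b - 307)² = (30076 - 307)² = 29769² = 886193361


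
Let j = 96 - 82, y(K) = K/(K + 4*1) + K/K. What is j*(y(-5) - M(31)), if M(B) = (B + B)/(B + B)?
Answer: 70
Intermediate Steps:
y(K) = 1 + K/(4 + K) (y(K) = K/(K + 4) + 1 = K/(4 + K) + 1 = 1 + K/(4 + K))
M(B) = 1 (M(B) = (2*B)/((2*B)) = (2*B)*(1/(2*B)) = 1)
j = 14
j*(y(-5) - M(31)) = 14*(2*(2 - 5)/(4 - 5) - 1*1) = 14*(2*(-3)/(-1) - 1) = 14*(2*(-1)*(-3) - 1) = 14*(6 - 1) = 14*5 = 70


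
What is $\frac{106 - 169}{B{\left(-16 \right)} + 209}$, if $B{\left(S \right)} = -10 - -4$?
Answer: $- \frac{9}{29} \approx -0.31034$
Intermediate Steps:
$B{\left(S \right)} = -6$ ($B{\left(S \right)} = -10 + 4 = -6$)
$\frac{106 - 169}{B{\left(-16 \right)} + 209} = \frac{106 - 169}{-6 + 209} = - \frac{63}{203} = \left(-63\right) \frac{1}{203} = - \frac{9}{29}$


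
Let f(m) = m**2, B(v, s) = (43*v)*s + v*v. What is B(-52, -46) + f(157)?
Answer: 130209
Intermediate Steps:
B(v, s) = v**2 + 43*s*v (B(v, s) = 43*s*v + v**2 = v**2 + 43*s*v)
B(-52, -46) + f(157) = -52*(-52 + 43*(-46)) + 157**2 = -52*(-52 - 1978) + 24649 = -52*(-2030) + 24649 = 105560 + 24649 = 130209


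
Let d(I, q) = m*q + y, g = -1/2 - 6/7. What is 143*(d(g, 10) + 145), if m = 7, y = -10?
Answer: 29315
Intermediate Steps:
g = -19/14 (g = -1*½ - 6*⅐ = -½ - 6/7 = -19/14 ≈ -1.3571)
d(I, q) = -10 + 7*q (d(I, q) = 7*q - 10 = -10 + 7*q)
143*(d(g, 10) + 145) = 143*((-10 + 7*10) + 145) = 143*((-10 + 70) + 145) = 143*(60 + 145) = 143*205 = 29315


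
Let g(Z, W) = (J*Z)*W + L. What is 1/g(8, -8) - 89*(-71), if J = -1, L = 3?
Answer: 423374/67 ≈ 6319.0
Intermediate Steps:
g(Z, W) = 3 - W*Z (g(Z, W) = (-Z)*W + 3 = -W*Z + 3 = 3 - W*Z)
1/g(8, -8) - 89*(-71) = 1/(3 - 1*(-8)*8) - 89*(-71) = 1/(3 + 64) + 6319 = 1/67 + 6319 = 423374/67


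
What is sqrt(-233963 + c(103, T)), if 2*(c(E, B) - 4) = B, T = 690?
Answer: I*sqrt(233614) ≈ 483.34*I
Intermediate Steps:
c(E, B) = 4 + B/2
sqrt(-233963 + c(103, T)) = sqrt(-233963 + (4 + (1/2)*690)) = sqrt(-233963 + (4 + 345)) = sqrt(-233963 + 349) = sqrt(-233614) = I*sqrt(233614)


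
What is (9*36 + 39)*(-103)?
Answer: -37389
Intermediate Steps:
(9*36 + 39)*(-103) = (324 + 39)*(-103) = 363*(-103) = -37389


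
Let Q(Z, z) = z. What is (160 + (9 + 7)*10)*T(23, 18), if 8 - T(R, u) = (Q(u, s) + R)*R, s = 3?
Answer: -188800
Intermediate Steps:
T(R, u) = 8 - R*(3 + R) (T(R, u) = 8 - (3 + R)*R = 8 - R*(3 + R))
(160 + (9 + 7)*10)*T(23, 18) = (160 + (9 + 7)*10)*(8 - 1*23² - 3*23) = (160 + 16*10)*(8 - 1*529 - 69) = (160 + 160)*(8 - 529 - 69) = 320*(-590) = -188800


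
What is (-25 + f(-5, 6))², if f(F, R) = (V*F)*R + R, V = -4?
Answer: 10201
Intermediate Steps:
f(F, R) = R - 4*F*R (f(F, R) = (-4*F)*R + R = -4*F*R + R = R - 4*F*R)
(-25 + f(-5, 6))² = (-25 + 6*(1 - 4*(-5)))² = (-25 + 6*(1 + 20))² = (-25 + 6*21)² = (-25 + 126)² = 101² = 10201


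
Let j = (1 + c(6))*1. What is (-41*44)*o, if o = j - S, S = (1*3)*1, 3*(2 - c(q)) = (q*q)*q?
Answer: 129888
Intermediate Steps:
c(q) = 2 - q**3/3 (c(q) = 2 - q*q*q/3 = 2 - q**2*q/3 = 2 - q**3/3)
j = -69 (j = (1 + (2 - 1/3*6**3))*1 = (1 + (2 - 1/3*216))*1 = (1 + (2 - 72))*1 = (1 - 70)*1 = -69*1 = -69)
S = 3 (S = 3*1 = 3)
o = -72 (o = -69 - 1*3 = -69 - 3 = -72)
(-41*44)*o = -41*44*(-72) = -1804*(-72) = 129888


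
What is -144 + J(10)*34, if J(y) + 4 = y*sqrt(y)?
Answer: -280 + 340*sqrt(10) ≈ 795.17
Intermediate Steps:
J(y) = -4 + y**(3/2) (J(y) = -4 + y*sqrt(y) = -4 + y**(3/2))
-144 + J(10)*34 = -144 + (-4 + 10**(3/2))*34 = -144 + (-4 + 10*sqrt(10))*34 = -144 + (-136 + 340*sqrt(10)) = -280 + 340*sqrt(10)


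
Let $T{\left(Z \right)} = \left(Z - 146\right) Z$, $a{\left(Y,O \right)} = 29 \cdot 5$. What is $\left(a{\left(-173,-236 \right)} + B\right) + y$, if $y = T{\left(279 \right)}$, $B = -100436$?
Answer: $-63184$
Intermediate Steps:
$a{\left(Y,O \right)} = 145$
$T{\left(Z \right)} = Z \left(-146 + Z\right)$ ($T{\left(Z \right)} = \left(-146 + Z\right) Z = Z \left(-146 + Z\right)$)
$y = 37107$ ($y = 279 \left(-146 + 279\right) = 279 \cdot 133 = 37107$)
$\left(a{\left(-173,-236 \right)} + B\right) + y = \left(145 - 100436\right) + 37107 = -100291 + 37107 = -63184$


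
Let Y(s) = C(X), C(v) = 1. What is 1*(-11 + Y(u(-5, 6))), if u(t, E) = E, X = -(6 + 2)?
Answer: -10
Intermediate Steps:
X = -8 (X = -1*8 = -8)
Y(s) = 1
1*(-11 + Y(u(-5, 6))) = 1*(-11 + 1) = 1*(-10) = -10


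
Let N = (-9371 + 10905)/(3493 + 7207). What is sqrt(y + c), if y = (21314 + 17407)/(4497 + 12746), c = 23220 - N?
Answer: sqrt(7904870227535795938)/18450010 ≈ 152.39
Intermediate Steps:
N = 767/5350 (N = 1534/10700 = 1534*(1/10700) = 767/5350 ≈ 0.14336)
c = 124226233/5350 (c = 23220 - 1*767/5350 = 23220 - 767/5350 = 124226233/5350 ≈ 23220.)
y = 38721/17243 ≈ 2.2456
sqrt(y + c) = sqrt(38721/17243 + 124226233/5350) = sqrt(2142240092969/92250050) = sqrt(7904870227535795938)/18450010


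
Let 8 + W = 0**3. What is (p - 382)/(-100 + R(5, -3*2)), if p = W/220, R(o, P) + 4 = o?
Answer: 7004/1815 ≈ 3.8590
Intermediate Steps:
R(o, P) = -4 + o
W = -8 (W = -8 + 0**3 = -8 + 0 = -8)
p = -2/55 (p = -8/220 = -8*1/220 = -2/55 ≈ -0.036364)
(p - 382)/(-100 + R(5, -3*2)) = (-2/55 - 382)/(-100 + (-4 + 5)) = -21012/(55*(-100 + 1)) = -21012/55/(-99) = -21012/55*(-1/99) = 7004/1815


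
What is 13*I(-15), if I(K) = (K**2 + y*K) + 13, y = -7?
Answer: 4459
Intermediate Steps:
I(K) = 13 + K**2 - 7*K (I(K) = (K**2 - 7*K) + 13 = 13 + K**2 - 7*K)
13*I(-15) = 13*(13 + (-15)**2 - 7*(-15)) = 13*(13 + 225 + 105) = 13*343 = 4459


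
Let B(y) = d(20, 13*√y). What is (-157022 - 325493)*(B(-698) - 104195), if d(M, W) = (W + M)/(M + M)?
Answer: 100550818335/2 - 1254539*I*√698/8 ≈ 5.0275e+10 - 4.1431e+6*I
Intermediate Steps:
d(M, W) = (M + W)/(2*M) (d(M, W) = (M + W)/((2*M)) = (M + W)*(1/(2*M)) = (M + W)/(2*M))
B(y) = ½ + 13*√y/40 (B(y) = (½)*(20 + 13*√y)/20 = (½)*(1/20)*(20 + 13*√y) = ½ + 13*√y/40)
(-157022 - 325493)*(B(-698) - 104195) = (-157022 - 325493)*((½ + 13*√(-698)/40) - 104195) = -482515*((½ + 13*(I*√698)/40) - 104195) = -482515*((½ + 13*I*√698/40) - 104195) = -482515*(-208389/2 + 13*I*√698/40) = 100550818335/2 - 1254539*I*√698/8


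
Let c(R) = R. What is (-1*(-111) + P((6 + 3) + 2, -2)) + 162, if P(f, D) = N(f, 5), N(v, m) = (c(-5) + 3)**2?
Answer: 277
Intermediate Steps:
N(v, m) = 4 (N(v, m) = (-5 + 3)**2 = (-2)**2 = 4)
P(f, D) = 4
(-1*(-111) + P((6 + 3) + 2, -2)) + 162 = (-1*(-111) + 4) + 162 = (111 + 4) + 162 = 115 + 162 = 277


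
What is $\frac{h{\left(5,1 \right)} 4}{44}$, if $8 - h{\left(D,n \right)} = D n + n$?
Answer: $\frac{2}{11} \approx 0.18182$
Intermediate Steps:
$h{\left(D,n \right)} = 8 - n - D n$ ($h{\left(D,n \right)} = 8 - \left(D n + n\right) = 8 - \left(n + D n\right) = 8 - n - D n$)
$\frac{h{\left(5,1 \right)} 4}{44} = \frac{\left(8 - 1 - 5 \cdot 1\right) 4}{44} = \left(8 - 1 - 5\right) 4 \cdot \frac{1}{44} = 2 \cdot 4 \cdot \frac{1}{44} = 8 \cdot \frac{1}{44} = \frac{2}{11}$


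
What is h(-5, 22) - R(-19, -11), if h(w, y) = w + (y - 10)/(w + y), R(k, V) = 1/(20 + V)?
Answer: -674/153 ≈ -4.4052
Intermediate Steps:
h(w, y) = w + (-10 + y)/(w + y)
h(-5, 22) - R(-19, -11) = (-10 + 22 + (-5)² - 5*22)/(-5 + 22) - 1/(20 - 11) = (-10 + 22 + 25 - 110)/17 - 1/9 = (1/17)*(-73) - 1*⅑ = -73/17 - ⅑ = -674/153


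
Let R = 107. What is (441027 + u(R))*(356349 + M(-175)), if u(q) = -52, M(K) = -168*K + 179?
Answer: 170184599800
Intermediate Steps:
M(K) = 179 - 168*K
(441027 + u(R))*(356349 + M(-175)) = (441027 - 52)*(356349 + (179 - 168*(-175))) = 440975*(356349 + (179 + 29400)) = 440975*(356349 + 29579) = 440975*385928 = 170184599800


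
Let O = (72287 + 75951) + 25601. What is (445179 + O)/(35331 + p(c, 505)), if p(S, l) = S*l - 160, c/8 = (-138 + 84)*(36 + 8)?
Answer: -619018/9563869 ≈ -0.064725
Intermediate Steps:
c = -19008 (c = 8*((-138 + 84)*(36 + 8)) = 8*(-54*44) = 8*(-2376) = -19008)
O = 173839 (O = 148238 + 25601 = 173839)
p(S, l) = -160 + S*l
(445179 + O)/(35331 + p(c, 505)) = (445179 + 173839)/(35331 + (-160 - 19008*505)) = 619018/(35331 + (-160 - 9599040)) = 619018/(35331 - 9599200) = 619018/(-9563869) = 619018*(-1/9563869) = -619018/9563869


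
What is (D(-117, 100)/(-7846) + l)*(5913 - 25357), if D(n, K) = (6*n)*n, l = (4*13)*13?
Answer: -50765970164/3923 ≈ -1.2941e+7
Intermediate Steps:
l = 676 (l = 52*13 = 676)
D(n, K) = 6*n²
(D(-117, 100)/(-7846) + l)*(5913 - 25357) = ((6*(-117)²)/(-7846) + 676)*(5913 - 25357) = ((6*13689)*(-1/7846) + 676)*(-19444) = (82134*(-1/7846) + 676)*(-19444) = (-41067/3923 + 676)*(-19444) = (2610881/3923)*(-19444) = -50765970164/3923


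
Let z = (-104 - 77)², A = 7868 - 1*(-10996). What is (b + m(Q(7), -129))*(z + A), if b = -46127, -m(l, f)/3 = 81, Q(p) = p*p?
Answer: -2393851250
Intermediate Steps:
Q(p) = p²
m(l, f) = -243 (m(l, f) = -3*81 = -243)
A = 18864 (A = 7868 + 10996 = 18864)
z = 32761 (z = (-181)² = 32761)
(b + m(Q(7), -129))*(z + A) = (-46127 - 243)*(32761 + 18864) = -46370*51625 = -2393851250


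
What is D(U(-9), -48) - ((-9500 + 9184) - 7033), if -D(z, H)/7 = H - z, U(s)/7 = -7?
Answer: 7342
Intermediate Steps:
U(s) = -49 (U(s) = 7*(-7) = -49)
D(z, H) = -7*H + 7*z (D(z, H) = -7*(H - z) = -7*H + 7*z)
D(U(-9), -48) - ((-9500 + 9184) - 7033) = (-7*(-48) + 7*(-49)) - ((-9500 + 9184) - 7033) = (336 - 343) - (-316 - 7033) = -7 - 1*(-7349) = -7 + 7349 = 7342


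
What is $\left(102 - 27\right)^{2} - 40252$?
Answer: $-34627$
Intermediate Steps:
$\left(102 - 27\right)^{2} - 40252 = 75^{2} - 40252 = 5625 - 40252 = -34627$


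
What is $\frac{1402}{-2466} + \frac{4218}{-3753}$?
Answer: $- \frac{32229}{19043} \approx -1.6924$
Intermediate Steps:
$\frac{1402}{-2466} + \frac{4218}{-3753} = 1402 \left(- \frac{1}{2466}\right) + 4218 \left(- \frac{1}{3753}\right) = - \frac{701}{1233} - \frac{1406}{1251} = - \frac{32229}{19043}$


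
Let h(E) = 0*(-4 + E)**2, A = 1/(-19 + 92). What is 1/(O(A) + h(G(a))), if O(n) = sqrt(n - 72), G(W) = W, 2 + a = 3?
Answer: -I*sqrt(383615)/5255 ≈ -0.11786*I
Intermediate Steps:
a = 1 (a = -2 + 3 = 1)
A = 1/73 ≈ 0.013699
h(E) = 0
O(n) = sqrt(-72 + n)
1/(O(A) + h(G(a))) = 1/(sqrt(-72 + 1/73) + 0) = 1/(sqrt(-5255/73) + 0) = 1/(I*sqrt(383615)/73 + 0) = 1/(I*sqrt(383615)/73) = -I*sqrt(383615)/5255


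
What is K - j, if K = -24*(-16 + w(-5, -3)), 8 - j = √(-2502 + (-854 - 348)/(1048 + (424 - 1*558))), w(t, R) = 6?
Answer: 232 + I*√522814855/457 ≈ 232.0 + 50.033*I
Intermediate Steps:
j = 8 - I*√522814855/457 (j = 8 - √(-2502 + (-854 - 348)/(1048 + (424 - 1*558))) = 8 - √(-2502 - 1202/(1048 + (424 - 558))) = 8 - √(-2502 - 1202/(1048 - 134)) = 8 - √(-2502 - 1202/914) = 8 - √(-2502 - 1202*1/914) = 8 - √(-2502 - 601/457) = 8 - √(-1144015/457) = 8 - I*√522814855/457 ≈ 8.0 - 50.033*I)
K = 240 (K = -24*(-16 + 6) = -24*(-10) = 240)
K - j = 240 - (8 - I*√522814855/457) = 240 + (-8 + I*√522814855/457) = 232 + I*√522814855/457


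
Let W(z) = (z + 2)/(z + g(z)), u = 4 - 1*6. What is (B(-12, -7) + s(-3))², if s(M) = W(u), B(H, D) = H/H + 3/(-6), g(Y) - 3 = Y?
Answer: ¼ ≈ 0.25000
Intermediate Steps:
g(Y) = 3 + Y
u = -2 (u = 4 - 6 = -2)
B(H, D) = ½ (B(H, D) = 1 + 3*(-⅙) = 1 - ½ = ½)
W(z) = (2 + z)/(3 + 2*z) (W(z) = (z + 2)/(z + (3 + z)) = (2 + z)/(3 + 2*z))
s(M) = 0 (s(M) = (2 - 2)/(3 + 2*(-2)) = 0/(3 - 4) = 0/(-1) = -1*0 = 0)
(B(-12, -7) + s(-3))² = (½ + 0)² = (½)² = ¼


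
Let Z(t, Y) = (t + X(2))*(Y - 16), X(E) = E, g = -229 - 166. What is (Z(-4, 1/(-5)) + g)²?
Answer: 3286969/25 ≈ 1.3148e+5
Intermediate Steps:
g = -395
Z(t, Y) = (-16 + Y)*(2 + t) (Z(t, Y) = (t + 2)*(Y - 16) = (2 + t)*(-16 + Y) = (-16 + Y)*(2 + t))
(Z(-4, 1/(-5)) + g)² = ((-32 - 16*(-4) + 2/(-5) - 4/(-5)) - 395)² = ((-32 + 64 + 2*(-⅕) - ⅕*(-4)) - 395)² = ((-32 + 64 - ⅖ + ⅘) - 395)² = (162/5 - 395)² = (-1813/5)² = 3286969/25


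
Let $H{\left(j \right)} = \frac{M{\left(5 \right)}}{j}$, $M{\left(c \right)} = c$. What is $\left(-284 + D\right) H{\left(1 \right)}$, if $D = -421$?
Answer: $-3525$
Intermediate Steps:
$H{\left(j \right)} = \frac{5}{j}$
$\left(-284 + D\right) H{\left(1 \right)} = \left(-284 - 421\right) \frac{5}{1} = - 705 \cdot 5 \cdot 1 = \left(-705\right) 5 = -3525$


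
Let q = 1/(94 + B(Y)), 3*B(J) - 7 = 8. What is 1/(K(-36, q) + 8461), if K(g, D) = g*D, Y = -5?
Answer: 11/93067 ≈ 0.00011819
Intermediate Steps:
B(J) = 5 (B(J) = 7/3 + (⅓)*8 = 7/3 + 8/3 = 5)
q = 1/99 (q = 1/(94 + 5) = 1/99 ≈ 0.010101)
K(g, D) = D*g
1/(K(-36, q) + 8461) = 1/((1/99)*(-36) + 8461) = 1/(-4/11 + 8461) = 1/(93067/11) = 11/93067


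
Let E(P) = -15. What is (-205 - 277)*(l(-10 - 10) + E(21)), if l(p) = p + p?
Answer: 26510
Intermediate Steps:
l(p) = 2*p
(-205 - 277)*(l(-10 - 10) + E(21)) = (-205 - 277)*(2*(-10 - 10) - 15) = -482*(2*(-20) - 15) = -482*(-40 - 15) = -482*(-55) = 26510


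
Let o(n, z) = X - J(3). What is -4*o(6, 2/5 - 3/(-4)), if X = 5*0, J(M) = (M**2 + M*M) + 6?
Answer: 96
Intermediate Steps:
J(M) = 6 + 2*M**2 (J(M) = (M**2 + M**2) + 6 = 2*M**2 + 6 = 6 + 2*M**2)
X = 0
o(n, z) = -24 (o(n, z) = 0 - (6 + 2*3**2) = 0 - (6 + 2*9) = 0 - (6 + 18) = 0 - 1*24 = 0 - 24 = -24)
-4*o(6, 2/5 - 3/(-4)) = -4*(-24) = 96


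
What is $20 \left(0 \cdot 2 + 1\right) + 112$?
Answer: $132$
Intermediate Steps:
$20 \left(0 \cdot 2 + 1\right) + 112 = 20 \left(0 + 1\right) + 112 = 20 \cdot 1 + 112 = 20 + 112 = 132$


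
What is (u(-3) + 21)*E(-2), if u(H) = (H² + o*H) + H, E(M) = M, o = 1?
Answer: -48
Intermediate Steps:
u(H) = H² + 2*H (u(H) = (H² + 1*H) + H = (H² + H) + H = (H + H²) + H = H² + 2*H)
(u(-3) + 21)*E(-2) = (-3*(2 - 3) + 21)*(-2) = (-3*(-1) + 21)*(-2) = (3 + 21)*(-2) = 24*(-2) = -48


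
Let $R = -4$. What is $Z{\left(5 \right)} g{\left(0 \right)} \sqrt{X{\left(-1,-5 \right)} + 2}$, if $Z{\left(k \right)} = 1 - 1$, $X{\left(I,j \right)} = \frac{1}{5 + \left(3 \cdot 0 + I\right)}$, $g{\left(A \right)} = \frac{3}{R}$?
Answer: $0$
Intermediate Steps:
$g{\left(A \right)} = - \frac{3}{4}$ ($g{\left(A \right)} = \frac{3}{-4} = 3 \left(- \frac{1}{4}\right) = - \frac{3}{4}$)
$X{\left(I,j \right)} = \frac{1}{5 + I}$ ($X{\left(I,j \right)} = \frac{1}{5 + \left(0 + I\right)} = \frac{1}{5 + I}$)
$Z{\left(k \right)} = 0$
$Z{\left(5 \right)} g{\left(0 \right)} \sqrt{X{\left(-1,-5 \right)} + 2} = 0 \left(- \frac{3}{4}\right) \sqrt{\frac{1}{5 - 1} + 2} = 0 \sqrt{\frac{1}{4} + 2} = 0 \sqrt{\frac{9}{4}} = 0 \cdot \frac{3}{2} = 0$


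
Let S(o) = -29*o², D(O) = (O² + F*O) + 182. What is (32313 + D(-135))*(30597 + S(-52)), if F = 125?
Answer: -1618434055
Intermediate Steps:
D(O) = 182 + O² + 125*O (D(O) = (O² + 125*O) + 182 = 182 + O² + 125*O)
(32313 + D(-135))*(30597 + S(-52)) = (32313 + (182 + (-135)² + 125*(-135)))*(30597 - 29*(-52)²) = (32313 + (182 + 18225 - 16875))*(30597 - 29*2704) = (32313 + 1532)*(30597 - 78416) = 33845*(-47819) = -1618434055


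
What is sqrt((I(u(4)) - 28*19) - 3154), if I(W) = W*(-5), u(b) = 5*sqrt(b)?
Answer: 2*I*sqrt(934) ≈ 61.123*I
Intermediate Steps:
I(W) = -5*W
sqrt((I(u(4)) - 28*19) - 3154) = sqrt((-25*sqrt(4) - 28*19) - 3154) = sqrt((-25*2 - 532) - 3154) = sqrt((-5*10 - 532) - 3154) = sqrt((-50 - 532) - 3154) = sqrt(-582 - 3154) = sqrt(-3736) = 2*I*sqrt(934)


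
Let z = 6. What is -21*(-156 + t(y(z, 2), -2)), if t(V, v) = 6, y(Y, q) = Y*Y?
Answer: 3150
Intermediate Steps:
y(Y, q) = Y²
-21*(-156 + t(y(z, 2), -2)) = -21*(-156 + 6) = -21*(-150) = 3150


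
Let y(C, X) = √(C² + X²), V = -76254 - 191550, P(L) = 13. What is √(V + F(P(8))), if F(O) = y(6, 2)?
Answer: √(-267804 + 2*√10) ≈ 517.49*I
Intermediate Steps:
V = -267804
F(O) = 2*√10 (F(O) = √(6² + 2²) = √(36 + 4) = √40 = 2*√10)
√(V + F(P(8))) = √(-267804 + 2*√10)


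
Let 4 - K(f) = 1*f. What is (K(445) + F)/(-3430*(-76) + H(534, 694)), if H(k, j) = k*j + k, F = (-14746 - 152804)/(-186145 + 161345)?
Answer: -43077/62675552 ≈ -0.00068730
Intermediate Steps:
F = 3351/496 (F = -167550/(-24800) = -167550*(-1/24800) = 3351/496 ≈ 6.7561)
H(k, j) = k + j*k (H(k, j) = j*k + k = k + j*k)
K(f) = 4 - f
(K(445) + F)/(-3430*(-76) + H(534, 694)) = ((4 - 1*445) + 3351/496)/(-3430*(-76) + 534*(1 + 694)) = ((4 - 445) + 3351/496)/(260680 + 534*695) = (-441 + 3351/496)/(260680 + 371130) = -215385/496/631810 = -215385/496*1/631810 = -43077/62675552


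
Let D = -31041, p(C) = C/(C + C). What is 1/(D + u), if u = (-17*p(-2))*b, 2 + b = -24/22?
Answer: -11/341162 ≈ -3.2243e-5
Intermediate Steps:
b = -34/11 (b = -2 - 24/22 = -2 - 24*1/22 = -2 - 12/11 = -34/11 ≈ -3.0909)
p(C) = 1/2 (p(C) = C/((2*C)) = (1/(2*C))*C = 1/2)
u = 289/11 (u = -17*1/2*(-34/11) = -17/2*(-34/11) = 289/11 ≈ 26.273)
1/(D + u) = 1/(-31041 + 289/11) = 1/(-341162/11) = -11/341162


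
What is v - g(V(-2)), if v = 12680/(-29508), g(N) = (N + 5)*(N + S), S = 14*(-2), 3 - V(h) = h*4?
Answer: 2003374/7377 ≈ 271.57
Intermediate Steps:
V(h) = 3 - 4*h (V(h) = 3 - h*4 = 3 - 4*h)
S = -28
g(N) = (-28 + N)*(5 + N) (g(N) = (N + 5)*(N - 28) = (5 + N)*(-28 + N) = (-28 + N)*(5 + N))
v = -3170/7377 (v = 12680*(-1/29508) = -3170/7377 ≈ -0.42971)
v - g(V(-2)) = -3170/7377 - (-140 + (3 - 4*(-2))² - 23*(3 - 4*(-2))) = -3170/7377 - (-140 + (3 + 8)² - 23*(3 + 8)) = -3170/7377 - (-140 + 11² - 23*11) = -3170/7377 - (-140 + 121 - 253) = -3170/7377 - 1*(-272) = -3170/7377 + 272 = 2003374/7377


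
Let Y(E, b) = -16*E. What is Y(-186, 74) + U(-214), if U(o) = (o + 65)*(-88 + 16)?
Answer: 13704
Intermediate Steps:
U(o) = -4680 - 72*o (U(o) = (65 + o)*(-72) = -4680 - 72*o)
Y(-186, 74) + U(-214) = -16*(-186) + (-4680 - 72*(-214)) = 2976 + (-4680 + 15408) = 2976 + 10728 = 13704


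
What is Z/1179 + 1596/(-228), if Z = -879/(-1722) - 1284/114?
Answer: -90124487/12858174 ≈ -7.0091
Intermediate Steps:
Z = -117269/10906 (Z = -879*(-1/1722) - 1284*1/114 = 293/574 - 214/19 = -117269/10906 ≈ -10.753)
Z/1179 + 1596/(-228) = -117269/10906/1179 + 1596/(-228) = -117269/10906*1/1179 + 1596*(-1/228) = -117269/12858174 - 7 = -90124487/12858174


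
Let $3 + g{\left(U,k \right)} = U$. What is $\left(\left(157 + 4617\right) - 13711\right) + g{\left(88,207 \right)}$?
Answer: $-8852$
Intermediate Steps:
$g{\left(U,k \right)} = -3 + U$
$\left(\left(157 + 4617\right) - 13711\right) + g{\left(88,207 \right)} = \left(\left(157 + 4617\right) - 13711\right) + \left(-3 + 88\right) = \left(4774 - 13711\right) + 85 = -8937 + 85 = -8852$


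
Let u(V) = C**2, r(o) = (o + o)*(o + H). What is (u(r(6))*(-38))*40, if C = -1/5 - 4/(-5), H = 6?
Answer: -2736/5 ≈ -547.20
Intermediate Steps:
r(o) = 2*o*(6 + o) (r(o) = (o + o)*(o + 6) = (2*o)*(6 + o) = 2*o*(6 + o))
C = 3/5 (C = -1*1/5 - 4*(-1/5) = -1/5 + 4/5 = 3/5 ≈ 0.60000)
u(V) = 9/25 (u(V) = (3/5)**2 = 9/25)
(u(r(6))*(-38))*40 = ((9/25)*(-38))*40 = -342/25*40 = -2736/5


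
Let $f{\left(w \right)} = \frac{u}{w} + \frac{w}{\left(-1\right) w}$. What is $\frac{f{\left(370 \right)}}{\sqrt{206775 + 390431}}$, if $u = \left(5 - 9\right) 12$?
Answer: $- \frac{209 \sqrt{597206}}{110483110} \approx -0.0014619$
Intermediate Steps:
$u = -48$ ($u = \left(-4\right) 12 = -48$)
$f{\left(w \right)} = -1 - \frac{48}{w}$ ($f{\left(w \right)} = - \frac{48}{w} + \frac{w}{\left(-1\right) w} = - \frac{48}{w} + w \left(- \frac{1}{w}\right) = - \frac{48}{w} - 1 = -1 - \frac{48}{w}$)
$\frac{f{\left(370 \right)}}{\sqrt{206775 + 390431}} = \frac{\frac{1}{370} \left(-48 - 370\right)}{\sqrt{206775 + 390431}} = \frac{\frac{1}{370} \left(-48 - 370\right)}{\sqrt{597206}} = \frac{1}{370} \left(-418\right) \frac{\sqrt{597206}}{597206} = - \frac{209 \frac{\sqrt{597206}}{597206}}{185} = - \frac{209 \sqrt{597206}}{110483110}$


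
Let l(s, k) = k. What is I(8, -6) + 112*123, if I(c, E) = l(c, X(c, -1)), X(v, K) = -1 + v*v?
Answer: 13839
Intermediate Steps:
X(v, K) = -1 + v²
I(c, E) = -1 + c²
I(8, -6) + 112*123 = (-1 + 8²) + 112*123 = (-1 + 64) + 13776 = 63 + 13776 = 13839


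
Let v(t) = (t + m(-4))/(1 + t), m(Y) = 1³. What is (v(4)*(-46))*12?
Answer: -552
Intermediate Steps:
m(Y) = 1
v(t) = 1 (v(t) = (t + 1)/(1 + t) = (1 + t)/(1 + t) = 1)
(v(4)*(-46))*12 = (1*(-46))*12 = -46*12 = -552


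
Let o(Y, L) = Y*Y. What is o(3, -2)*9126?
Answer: 82134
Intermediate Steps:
o(Y, L) = Y²
o(3, -2)*9126 = 3²*9126 = 9*9126 = 82134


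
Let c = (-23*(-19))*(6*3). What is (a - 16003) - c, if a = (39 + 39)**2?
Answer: -17785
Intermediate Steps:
a = 6084 (a = 78**2 = 6084)
c = 7866 (c = 437*18 = 7866)
(a - 16003) - c = (6084 - 16003) - 1*7866 = -9919 - 7866 = -17785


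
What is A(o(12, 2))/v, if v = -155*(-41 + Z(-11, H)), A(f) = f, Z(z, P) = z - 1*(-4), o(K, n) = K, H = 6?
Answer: 1/620 ≈ 0.0016129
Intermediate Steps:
Z(z, P) = 4 + z (Z(z, P) = z + 4 = 4 + z)
v = 7440 (v = -155*(-41 + (4 - 11)) = -155*(-41 - 7) = -155*(-48) = 7440)
A(o(12, 2))/v = 12/7440 = 12*(1/7440) = 1/620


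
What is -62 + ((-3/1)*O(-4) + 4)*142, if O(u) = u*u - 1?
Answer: -5884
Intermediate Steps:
O(u) = -1 + u² (O(u) = u² - 1 = -1 + u²)
-62 + ((-3/1)*O(-4) + 4)*142 = -62 + ((-3/1)*(-1 + (-4)²) + 4)*142 = -62 + ((-3*1)*(-1 + 16) + 4)*142 = -62 + (-3*15 + 4)*142 = -62 + (-45 + 4)*142 = -62 - 41*142 = -62 - 5822 = -5884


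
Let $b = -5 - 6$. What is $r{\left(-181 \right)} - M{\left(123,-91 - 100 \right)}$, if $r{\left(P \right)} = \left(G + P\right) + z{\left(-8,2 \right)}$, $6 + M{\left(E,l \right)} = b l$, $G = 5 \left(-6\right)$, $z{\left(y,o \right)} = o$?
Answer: $-2304$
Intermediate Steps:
$b = -11$ ($b = -5 - 6 = -11$)
$G = -30$
$M{\left(E,l \right)} = -6 - 11 l$
$r{\left(P \right)} = -28 + P$ ($r{\left(P \right)} = \left(-30 + P\right) + 2 = -28 + P$)
$r{\left(-181 \right)} - M{\left(123,-91 - 100 \right)} = \left(-28 - 181\right) - \left(-6 - 11 \left(-91 - 100\right)\right) = -209 - \left(-6 - -2101\right) = -209 - \left(-6 + 2101\right) = -209 - 2095 = -2304$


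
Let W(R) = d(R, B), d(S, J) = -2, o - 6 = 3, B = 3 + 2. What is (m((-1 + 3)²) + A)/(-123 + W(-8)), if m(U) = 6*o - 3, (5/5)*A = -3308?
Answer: 3257/125 ≈ 26.056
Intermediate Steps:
A = -3308
B = 5
o = 9 (o = 6 + 3 = 9)
m(U) = 51 (m(U) = 6*9 - 3 = 54 - 3 = 51)
W(R) = -2
(m((-1 + 3)²) + A)/(-123 + W(-8)) = (51 - 3308)/(-123 - 2) = -3257/(-125) = -3257*(-1/125) = 3257/125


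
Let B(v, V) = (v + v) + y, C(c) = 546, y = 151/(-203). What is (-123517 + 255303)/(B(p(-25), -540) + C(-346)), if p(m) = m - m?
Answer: 26752558/110687 ≈ 241.70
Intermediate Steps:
y = -151/203 (y = 151*(-1/203) = -151/203 ≈ -0.74384)
p(m) = 0
B(v, V) = -151/203 + 2*v (B(v, V) = (v + v) - 151/203 = 2*v - 151/203 = -151/203 + 2*v)
(-123517 + 255303)/(B(p(-25), -540) + C(-346)) = (-123517 + 255303)/((-151/203 + 2*0) + 546) = 131786/((-151/203 + 0) + 546) = 131786/(-151/203 + 546) = 131786/(110687/203) = 131786*(203/110687) = 26752558/110687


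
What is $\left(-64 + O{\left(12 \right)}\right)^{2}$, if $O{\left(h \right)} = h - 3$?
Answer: $3025$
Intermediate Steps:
$O{\left(h \right)} = -3 + h$
$\left(-64 + O{\left(12 \right)}\right)^{2} = \left(-64 + \left(-3 + 12\right)\right)^{2} = \left(-64 + 9\right)^{2} = \left(-55\right)^{2} = 3025$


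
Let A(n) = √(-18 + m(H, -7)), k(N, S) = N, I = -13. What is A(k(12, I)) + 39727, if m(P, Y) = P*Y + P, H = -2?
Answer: 39727 + I*√6 ≈ 39727.0 + 2.4495*I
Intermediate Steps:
m(P, Y) = P + P*Y
A(n) = I*√6 (A(n) = √(-18 - 2*(1 - 7)) = √(-18 - 2*(-6)) = √(-18 + 12) = √(-6) = I*√6)
A(k(12, I)) + 39727 = I*√6 + 39727 = 39727 + I*√6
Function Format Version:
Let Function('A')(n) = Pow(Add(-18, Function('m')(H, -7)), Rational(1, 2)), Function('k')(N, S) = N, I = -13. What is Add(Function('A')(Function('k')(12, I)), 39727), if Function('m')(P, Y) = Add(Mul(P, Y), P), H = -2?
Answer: Add(39727, Mul(I, Pow(6, Rational(1, 2)))) ≈ Add(39727., Mul(2.4495, I))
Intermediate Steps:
Function('m')(P, Y) = Add(P, Mul(P, Y))
Function('A')(n) = Mul(I, Pow(6, Rational(1, 2))) (Function('A')(n) = Pow(Add(-18, Mul(-2, Add(1, -7))), Rational(1, 2)) = Pow(Add(-18, Mul(-2, -6)), Rational(1, 2)) = Pow(Add(-18, 12), Rational(1, 2)) = Pow(-6, Rational(1, 2)) = Mul(I, Pow(6, Rational(1, 2))))
Add(Function('A')(Function('k')(12, I)), 39727) = Add(Mul(I, Pow(6, Rational(1, 2))), 39727) = Add(39727, Mul(I, Pow(6, Rational(1, 2))))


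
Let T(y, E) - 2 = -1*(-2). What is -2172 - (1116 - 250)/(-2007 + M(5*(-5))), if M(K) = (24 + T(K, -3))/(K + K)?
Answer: -108988858/50189 ≈ -2171.6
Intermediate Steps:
T(y, E) = 4 (T(y, E) = 2 - 1*(-2) = 2 + 2 = 4)
M(K) = 14/K (M(K) = (24 + 4)/(K + K) = 28/((2*K)) = 28*(1/(2*K)) = 14/K)
-2172 - (1116 - 250)/(-2007 + M(5*(-5))) = -2172 - (1116 - 250)/(-2007 + 14/((5*(-5)))) = -2172 - 866/(-2007 + 14/(-25)) = -2172 - 866/(-2007 + 14*(-1/25)) = -2172 - 866/(-2007 - 14/25) = -2172 - 866/(-50189/25) = -2172 - 866*(-25)/50189 = -2172 - 1*(-21650/50189) = -2172 + 21650/50189 = -108988858/50189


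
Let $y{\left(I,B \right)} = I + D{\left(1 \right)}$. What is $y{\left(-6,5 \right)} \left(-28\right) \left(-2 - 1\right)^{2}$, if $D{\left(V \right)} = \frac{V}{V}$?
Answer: $1260$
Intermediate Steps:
$D{\left(V \right)} = 1$
$y{\left(I,B \right)} = 1 + I$ ($y{\left(I,B \right)} = I + 1 = 1 + I$)
$y{\left(-6,5 \right)} \left(-28\right) \left(-2 - 1\right)^{2} = \left(1 - 6\right) \left(-28\right) \left(-2 - 1\right)^{2} = \left(-5\right) \left(-28\right) \left(-3\right)^{2} = 140 \cdot 9 = 1260$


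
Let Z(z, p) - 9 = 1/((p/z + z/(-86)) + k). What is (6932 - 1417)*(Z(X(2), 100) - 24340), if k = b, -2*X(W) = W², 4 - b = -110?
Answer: -369412348000/2753 ≈ -1.3419e+8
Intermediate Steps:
b = 114 (b = 4 - 1*(-110) = 4 + 110 = 114)
X(W) = -W²/2
k = 114
Z(z, p) = 9 + 1/(114 - z/86 + p/z) (Z(z, p) = 9 + 1/((p/z + z/(-86)) + 114) = 9 + 1/((p/z + z*(-1/86)) + 114) = 9 + 1/((p/z - z/86) + 114) = 9 + 1/((-z/86 + p/z) + 114) = 9 + 1/(114 - z/86 + p/z))
(6932 - 1417)*(Z(X(2), 100) - 24340) = (6932 - 1417)*((-9*(-½*2²)² + 774*100 + 88322*(-½*2²))/(-(-½*2²)² + 86*100 + 9804*(-½*2²)) - 24340) = 5515*((-9*(-½*4)² + 77400 + 88322*(-½*4))/(-(-½*4)² + 8600 + 9804*(-½*4)) - 24340) = 5515*((-9*(-2)² + 77400 + 88322*(-2))/(-1*(-2)² + 8600 + 9804*(-2)) - 24340) = 5515*((-9*4 + 77400 - 176644)/(-1*4 + 8600 - 19608) - 24340) = 5515*((-36 + 77400 - 176644)/(-4 + 8600 - 19608) - 24340) = 5515*(-99280/(-11012) - 24340) = 5515*(-1/11012*(-99280) - 24340) = 5515*(24820/2753 - 24340) = 5515*(-66983200/2753) = -369412348000/2753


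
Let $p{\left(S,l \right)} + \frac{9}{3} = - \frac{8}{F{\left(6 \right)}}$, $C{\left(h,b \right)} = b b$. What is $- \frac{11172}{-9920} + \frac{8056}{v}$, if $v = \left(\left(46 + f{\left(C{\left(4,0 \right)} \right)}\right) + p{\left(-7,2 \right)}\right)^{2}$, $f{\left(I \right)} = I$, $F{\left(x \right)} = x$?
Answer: $\frac{44690109}{7750000} \approx 5.7665$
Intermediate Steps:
$C{\left(h,b \right)} = b^{2}$
$p{\left(S,l \right)} = - \frac{13}{3}$ ($p{\left(S,l \right)} = -3 - \frac{8}{6} = -3 - \frac{4}{3} = - \frac{13}{3}$)
$v = \frac{15625}{9}$ ($v = \left(\left(46 + 0^{2}\right) - \frac{13}{3}\right)^{2} = \left(\left(46 + 0\right) - \frac{13}{3}\right)^{2} = \left(46 - \frac{13}{3}\right)^{2} = \left(\frac{125}{3}\right)^{2} = \frac{15625}{9} \approx 1736.1$)
$- \frac{11172}{-9920} + \frac{8056}{v} = - \frac{11172}{-9920} + \frac{8056}{\frac{15625}{9}} = \left(-11172\right) \left(- \frac{1}{9920}\right) + 8056 \cdot \frac{9}{15625} = \frac{2793}{2480} + \frac{72504}{15625} = \frac{44690109}{7750000}$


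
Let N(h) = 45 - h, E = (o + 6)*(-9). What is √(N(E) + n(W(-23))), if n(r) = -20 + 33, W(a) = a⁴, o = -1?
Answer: √103 ≈ 10.149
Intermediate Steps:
n(r) = 13
E = -45 (E = (-1 + 6)*(-9) = 5*(-9) = -45)
√(N(E) + n(W(-23))) = √((45 - 1*(-45)) + 13) = √((45 + 45) + 13) = √(90 + 13) = √103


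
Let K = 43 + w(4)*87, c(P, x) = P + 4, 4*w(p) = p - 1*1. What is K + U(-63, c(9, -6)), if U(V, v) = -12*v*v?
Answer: -7679/4 ≈ -1919.8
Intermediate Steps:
w(p) = -¼ + p/4 (w(p) = (p - 1*1)/4 = (p - 1)/4 = (-1 + p)/4 = -¼ + p/4)
c(P, x) = 4 + P
K = 433/4 (K = 43 + (-¼ + (¼)*4)*87 = 43 + (-¼ + 1)*87 = 43 + (¾)*87 = 43 + 261/4 = 433/4 ≈ 108.25)
U(V, v) = -12*v²
K + U(-63, c(9, -6)) = 433/4 - 12*(4 + 9)² = 433/4 - 12*13² = 433/4 - 12*169 = 433/4 - 2028 = -7679/4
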